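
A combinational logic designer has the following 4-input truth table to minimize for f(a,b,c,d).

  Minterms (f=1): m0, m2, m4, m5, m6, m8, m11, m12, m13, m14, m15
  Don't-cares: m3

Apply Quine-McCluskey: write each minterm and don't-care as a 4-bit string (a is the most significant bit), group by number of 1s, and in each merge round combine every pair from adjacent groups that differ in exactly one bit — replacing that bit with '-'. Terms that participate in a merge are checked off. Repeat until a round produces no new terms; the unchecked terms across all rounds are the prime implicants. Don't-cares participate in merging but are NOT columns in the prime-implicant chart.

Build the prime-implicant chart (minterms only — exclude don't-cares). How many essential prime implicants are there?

2

Round 0: 0000✓ 0010✓ 0011✓ 0100✓ 0101✓ 0110✓ 1000✓ 1011✓ 1100✓ 1101✓ 1110✓ 1111✓
Round 1: -000✓ -011 -100✓ -101✓ -110✓ 0-00✓ 0-10✓ 00-0✓ 001- 01-0✓ 010-✓ 1-00✓ 1-11 11-0✓ 11-1✓ 110-✓ 111-✓
Round 2: --00 -1-0 -10- 0--0 11--
PIs = {--00, -011, -1-0, -10-, 0--0, 001-, 1-11, 11--}
Coverage chart:
  m0: --00,0--0
  m2: 0--0,001-
  m4: --00,-1-0,-10-,0--0
  m5: -10- ←essential
  m6: -1-0,0--0
  m8: --00 ←essential
  m11: -011,1-11
  m12: --00,-1-0,-10-,11--
  m13: -10-,11--
  m14: -1-0,11--
  m15: 1-11,11--
Essential: --00, -10-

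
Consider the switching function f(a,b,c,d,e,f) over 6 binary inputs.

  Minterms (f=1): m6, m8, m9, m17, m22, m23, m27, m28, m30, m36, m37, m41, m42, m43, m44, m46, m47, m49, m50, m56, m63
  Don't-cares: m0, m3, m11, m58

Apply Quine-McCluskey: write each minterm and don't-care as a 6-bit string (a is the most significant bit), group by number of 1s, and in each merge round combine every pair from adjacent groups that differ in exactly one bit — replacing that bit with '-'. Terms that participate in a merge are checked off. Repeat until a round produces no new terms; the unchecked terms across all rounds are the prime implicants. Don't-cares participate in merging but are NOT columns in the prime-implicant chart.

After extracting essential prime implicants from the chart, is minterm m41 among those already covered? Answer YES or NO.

YES

Round 0: 000000✓ 000011✓ 000110✓ 001000✓ 001001✓ 001011✓ 010001✓ 010110✓ 010111✓ 011011✓ 011100✓ 011110✓ 100100✓ 100101✓ 101001✓ 101010✓ 101011✓ 101100✓ 101110✓ 101111✓ 110001✓ 110010✓ 111000✓ 111010✓ 111111✓
Round 1: -01001✓ -01011✓ -10001 0-0110 0-1011 00-000 00-011 0010-1✓ 00100- 01-110 01011- 0111-0 1-1010 1-1111 10-100 10010- 101-10✓ 101-11✓ 1010-1✓ 10101-✓ 1011-0 10111-✓ 11-010 1110-0
Round 2: -010-1 101-1-
PIs = {-010-1, -10001, 0-0110, 0-1011, 00-000, 00-011, 00100-, 01-110, 01011-, 0111-0, 1-1010, 1-1111, 10-100, 10010-, 101-1-, 1011-0, 11-010, 1110-0}
Coverage chart:
  m6: 0-0110 ←essential
  m8: 00-000,00100-
  m9: -010-1,00100-
  m17: -10001 ←essential
  m22: 0-0110,01-110,01011-
  m23: 01011- ←essential
  m27: 0-1011 ←essential
  m28: 0111-0 ←essential
  m30: 01-110,0111-0
  m36: 10-100,10010-
  m37: 10010- ←essential
  m41: -010-1 ←essential
  m42: 1-1010,101-1-
  m43: -010-1,101-1-
  m44: 10-100,1011-0
  m46: 101-1-,1011-0
  m47: 1-1111,101-1-
  m49: -10001 ←essential
  m50: 11-010 ←essential
  m56: 1110-0 ←essential
  m63: 1-1111 ←essential
Essential: -010-1, -10001, 0-0110, 0-1011, 01011-, 0111-0, 1-1111, 10010-, 11-010, 1110-0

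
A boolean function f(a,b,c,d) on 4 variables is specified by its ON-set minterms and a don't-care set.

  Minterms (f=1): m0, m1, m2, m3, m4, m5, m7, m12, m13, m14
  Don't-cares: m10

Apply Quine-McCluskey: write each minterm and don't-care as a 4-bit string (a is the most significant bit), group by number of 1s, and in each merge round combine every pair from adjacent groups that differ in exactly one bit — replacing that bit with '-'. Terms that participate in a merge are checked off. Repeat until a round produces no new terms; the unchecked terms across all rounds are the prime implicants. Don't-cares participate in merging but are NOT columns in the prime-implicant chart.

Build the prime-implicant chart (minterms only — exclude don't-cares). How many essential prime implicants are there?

Round 0: 0000✓ 0001✓ 0010✓ 0011✓ 0100✓ 0101✓ 0111✓ 1010✓ 1100✓ 1101✓ 1110✓
Round 1: -010 -100✓ -101✓ 0-00✓ 0-01✓ 0-11✓ 00-0✓ 00-1✓ 000-✓ 001-✓ 01-1✓ 010-✓ 1-10 11-0 110-✓
Round 2: -10- 0--1 0-0- 00--
PIs = {-010, -10-, 0--1, 0-0-, 00--, 1-10, 11-0}
Coverage chart:
  m0: 0-0-,00--
  m1: 0--1,0-0-,00--
  m2: -010,00--
  m3: 0--1,00--
  m4: -10-,0-0-
  m5: -10-,0--1,0-0-
  m7: 0--1 ←essential
  m12: -10-,11-0
  m13: -10- ←essential
  m14: 1-10,11-0
Essential: -10-, 0--1

2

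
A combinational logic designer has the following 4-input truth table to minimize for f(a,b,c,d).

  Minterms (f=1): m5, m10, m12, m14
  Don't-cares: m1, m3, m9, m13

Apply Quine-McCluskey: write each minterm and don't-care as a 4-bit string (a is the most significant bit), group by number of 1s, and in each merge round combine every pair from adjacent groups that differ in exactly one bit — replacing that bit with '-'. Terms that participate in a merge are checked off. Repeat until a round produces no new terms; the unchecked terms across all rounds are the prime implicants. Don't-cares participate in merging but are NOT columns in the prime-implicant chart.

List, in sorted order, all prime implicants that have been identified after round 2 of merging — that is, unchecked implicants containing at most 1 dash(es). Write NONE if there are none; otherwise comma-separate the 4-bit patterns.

00-1, 1-10, 11-0, 110-

size-2^0 implicants → 0001(✓)  0011(✓)  0101(✓)  1001(✓)  1010(✓)  1100(✓)  1101(✓)  1110(✓)
size-2^1 implicants → -001(✓)  -101(✓)  0-01(✓)  00-1  1-01(✓)  1-10  11-0  110-
size-2^2 implicants → --01
Unchecked terms (primes): --01, 00-1, 1-10, 11-0, 110-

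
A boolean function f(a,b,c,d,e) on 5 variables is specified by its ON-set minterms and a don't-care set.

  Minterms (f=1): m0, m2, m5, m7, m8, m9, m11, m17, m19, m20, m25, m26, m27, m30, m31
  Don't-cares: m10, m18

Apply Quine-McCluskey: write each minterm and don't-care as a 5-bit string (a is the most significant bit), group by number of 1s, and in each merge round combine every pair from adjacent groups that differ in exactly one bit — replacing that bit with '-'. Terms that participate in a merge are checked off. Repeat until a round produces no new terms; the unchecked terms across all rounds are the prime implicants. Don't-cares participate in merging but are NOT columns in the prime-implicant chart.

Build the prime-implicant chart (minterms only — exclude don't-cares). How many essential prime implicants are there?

[col 0] 00000*, 00010*, 00101*, 00111*, 01000*, 01001*, 01010*, 01011*, 10001*, 10010*, 10011*, 10100, 11001*, 11010*, 11011*, 11110*, 11111*
[col 1] -0010*, -1001*, -1010*, -1011*, 0-000*, 0-010*, 000-0*, 001-1, 010-0*, 010-1*, 0100-*, 0101-*, 1-001*, 1-010*, 1-011*, 100-1*, 1001-*, 11-10*, 11-11*, 110-1*, 1101-*, 1111-*
[col 2] --010, -10-1, -101-, 0-0-0, 010--, 1-0-1, 1-01-, 11-1-
Prime implicants: --010, -10-1, -101-, 0-0-0, 001-1, 010--, 1-0-1, 1-01-, 10100, 11-1-
PI chart (minterm → PIs covering it):
  0 | 0-0-0  (sole → essential)
  2 | --010,0-0-0
  5 | 001-1  (sole → essential)
  7 | 001-1  (sole → essential)
  8 | 0-0-0,010--
  9 | -10-1,010--
  11 | -10-1,-101-,010--
  17 | 1-0-1  (sole → essential)
  19 | 1-0-1,1-01-
  20 | 10100  (sole → essential)
  25 | -10-1,1-0-1
  26 | --010,-101-,1-01-,11-1-
  27 | -10-1,-101-,1-0-1,1-01-,11-1-
  30 | 11-1-  (sole → essential)
  31 | 11-1-  (sole → essential)
Essential prime implicants: 0-0-0, 001-1, 1-0-1, 10100, 11-1-

5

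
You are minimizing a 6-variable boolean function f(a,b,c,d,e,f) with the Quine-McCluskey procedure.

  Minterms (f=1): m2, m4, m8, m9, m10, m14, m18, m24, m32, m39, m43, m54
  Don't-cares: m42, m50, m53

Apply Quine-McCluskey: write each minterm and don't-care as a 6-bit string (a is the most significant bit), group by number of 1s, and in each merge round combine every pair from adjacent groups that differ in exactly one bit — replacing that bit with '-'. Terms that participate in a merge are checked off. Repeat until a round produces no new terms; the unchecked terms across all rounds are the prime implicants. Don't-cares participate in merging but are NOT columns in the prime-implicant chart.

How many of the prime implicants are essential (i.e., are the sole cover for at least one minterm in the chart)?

[col 0] 000010*, 000100, 001000*, 001001*, 001010*, 001110*, 010010*, 011000*, 100000, 100111, 101010*, 101011*, 110010*, 110101, 110110*
[col 1] -01010, -10010, 0-0010, 0-1000, 00-010, 001-10, 0010-0, 00100-, 10101-, 110-10
Prime implicants: -01010, -10010, 0-0010, 0-1000, 00-010, 000100, 001-10, 0010-0, 00100-, 100000, 100111, 10101-, 110-10, 110101
PI chart (minterm → PIs covering it):
  2 | 0-0010,00-010
  4 | 000100  (sole → essential)
  8 | 0-1000,0010-0,00100-
  9 | 00100-  (sole → essential)
  10 | -01010,00-010,001-10,0010-0
  14 | 001-10  (sole → essential)
  18 | -10010,0-0010
  24 | 0-1000  (sole → essential)
  32 | 100000  (sole → essential)
  39 | 100111  (sole → essential)
  43 | 10101-  (sole → essential)
  54 | 110-10  (sole → essential)
Essential prime implicants: 0-1000, 000100, 001-10, 00100-, 100000, 100111, 10101-, 110-10

8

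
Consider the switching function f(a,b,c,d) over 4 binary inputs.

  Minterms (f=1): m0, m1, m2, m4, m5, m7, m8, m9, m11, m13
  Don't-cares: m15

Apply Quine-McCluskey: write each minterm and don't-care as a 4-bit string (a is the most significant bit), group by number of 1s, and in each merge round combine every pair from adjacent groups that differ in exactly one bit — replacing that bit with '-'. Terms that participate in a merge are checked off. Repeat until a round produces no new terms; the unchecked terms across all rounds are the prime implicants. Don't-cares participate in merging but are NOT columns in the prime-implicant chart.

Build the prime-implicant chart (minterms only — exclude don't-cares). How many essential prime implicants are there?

5

[col 0] 0000*, 0001*, 0010*, 0100*, 0101*, 0111*, 1000*, 1001*, 1011*, 1101*, 1111*
[col 1] -000*, -001*, -101*, -111*, 0-00*, 0-01*, 00-0, 000-*, 01-1*, 010-*, 1-01*, 1-11*, 10-1*, 100-*, 11-1*
[col 2] --01, -00-, -1-1, 0-0-, 1--1
Prime implicants: --01, -00-, -1-1, 0-0-, 00-0, 1--1
PI chart (minterm → PIs covering it):
  0 | -00-,0-0-,00-0
  1 | --01,-00-,0-0-
  2 | 00-0  (sole → essential)
  4 | 0-0-  (sole → essential)
  5 | --01,-1-1,0-0-
  7 | -1-1  (sole → essential)
  8 | -00-  (sole → essential)
  9 | --01,-00-,1--1
  11 | 1--1  (sole → essential)
  13 | --01,-1-1,1--1
Essential prime implicants: -00-, -1-1, 0-0-, 00-0, 1--1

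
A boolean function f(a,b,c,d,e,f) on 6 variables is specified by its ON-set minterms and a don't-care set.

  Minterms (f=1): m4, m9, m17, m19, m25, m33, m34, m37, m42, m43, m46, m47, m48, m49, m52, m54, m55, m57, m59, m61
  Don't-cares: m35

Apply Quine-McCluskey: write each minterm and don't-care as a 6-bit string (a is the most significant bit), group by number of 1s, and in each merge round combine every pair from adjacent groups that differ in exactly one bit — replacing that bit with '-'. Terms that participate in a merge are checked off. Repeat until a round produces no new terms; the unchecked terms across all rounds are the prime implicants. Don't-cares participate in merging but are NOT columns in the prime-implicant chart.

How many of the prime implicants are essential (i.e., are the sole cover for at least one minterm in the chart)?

[col 0] 000100, 001001*, 010001*, 010011*, 011001*, 100001*, 100010*, 100011*, 100101*, 101010*, 101011*, 101110*, 101111*, 110000*, 110001*, 110100*, 110110*, 110111*, 111001*, 111011*, 111101*
[col 1] -10001*, -11001*, 0-1001, 01-001*, 0100-1, 1-0001, 1-1011, 10-010*, 10-011*, 100-01, 1000-1, 10001-*, 101-10*, 101-11*, 10101-*, 10111-*, 11-001*, 110-00, 11000-, 1101-0, 11011-, 111-01, 1110-1
[col 2] -1-001, 10-01-, 101-1-
Prime implicants: -1-001, 0-1001, 000100, 0100-1, 1-0001, 1-1011, 10-01-, 100-01, 1000-1, 101-1-, 110-00, 11000-, 1101-0, 11011-, 111-01, 1110-1
PI chart (minterm → PIs covering it):
  4 | 000100  (sole → essential)
  9 | 0-1001  (sole → essential)
  17 | -1-001,0100-1
  19 | 0100-1  (sole → essential)
  25 | -1-001,0-1001
  33 | 1-0001,100-01,1000-1
  34 | 10-01-  (sole → essential)
  37 | 100-01  (sole → essential)
  42 | 10-01-,101-1-
  43 | 1-1011,10-01-,101-1-
  46 | 101-1-  (sole → essential)
  47 | 101-1-  (sole → essential)
  48 | 110-00,11000-
  49 | -1-001,1-0001,11000-
  52 | 110-00,1101-0
  54 | 1101-0,11011-
  55 | 11011-  (sole → essential)
  57 | -1-001,111-01,1110-1
  59 | 1-1011,1110-1
  61 | 111-01  (sole → essential)
Essential prime implicants: 0-1001, 000100, 0100-1, 10-01-, 100-01, 101-1-, 11011-, 111-01

8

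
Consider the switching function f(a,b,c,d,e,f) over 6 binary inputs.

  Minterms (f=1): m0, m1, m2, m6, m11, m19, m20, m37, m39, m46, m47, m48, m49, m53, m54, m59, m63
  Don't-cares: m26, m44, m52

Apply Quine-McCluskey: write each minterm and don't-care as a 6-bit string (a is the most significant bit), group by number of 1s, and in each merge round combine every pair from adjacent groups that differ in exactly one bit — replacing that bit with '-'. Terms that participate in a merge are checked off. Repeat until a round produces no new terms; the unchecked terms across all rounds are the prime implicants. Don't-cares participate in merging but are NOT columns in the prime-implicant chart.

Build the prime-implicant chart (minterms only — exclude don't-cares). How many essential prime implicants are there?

8

[col 0] 000000*, 000001*, 000010*, 000110*, 001011, 010011, 010100*, 011010, 100101*, 100111*, 101100*, 101110*, 101111*, 110000*, 110001*, 110100*, 110101*, 110110*, 111011*, 111111*
[col 1] -10100, 000-10, 0000-0, 00000-, 1-0101, 1-1111, 10-111, 1001-1, 1011-0, 10111-, 110-00*, 110-01*, 11000-*, 1101-0, 11010-*, 111-11
[col 2] 110-0-
Prime implicants: -10100, 000-10, 0000-0, 00000-, 001011, 010011, 011010, 1-0101, 1-1111, 10-111, 1001-1, 1011-0, 10111-, 110-0-, 1101-0, 111-11
PI chart (minterm → PIs covering it):
  0 | 0000-0,00000-
  1 | 00000-  (sole → essential)
  2 | 000-10,0000-0
  6 | 000-10  (sole → essential)
  11 | 001011  (sole → essential)
  19 | 010011  (sole → essential)
  20 | -10100  (sole → essential)
  37 | 1-0101,1001-1
  39 | 10-111,1001-1
  46 | 1011-0,10111-
  47 | 1-1111,10-111,10111-
  48 | 110-0-  (sole → essential)
  49 | 110-0-  (sole → essential)
  53 | 1-0101,110-0-
  54 | 1101-0  (sole → essential)
  59 | 111-11  (sole → essential)
  63 | 1-1111,111-11
Essential prime implicants: -10100, 000-10, 00000-, 001011, 010011, 110-0-, 1101-0, 111-11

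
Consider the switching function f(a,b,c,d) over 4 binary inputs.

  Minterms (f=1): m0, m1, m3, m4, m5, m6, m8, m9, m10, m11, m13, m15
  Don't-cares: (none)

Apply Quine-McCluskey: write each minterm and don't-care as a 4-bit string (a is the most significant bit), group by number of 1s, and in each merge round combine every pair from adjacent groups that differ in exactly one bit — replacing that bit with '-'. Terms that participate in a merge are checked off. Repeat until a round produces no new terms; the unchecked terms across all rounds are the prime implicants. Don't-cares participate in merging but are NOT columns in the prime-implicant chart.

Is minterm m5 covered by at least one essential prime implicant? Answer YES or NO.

size-2^0 implicants → 0000(✓)  0001(✓)  0011(✓)  0100(✓)  0101(✓)  0110(✓)  1000(✓)  1001(✓)  1010(✓)  1011(✓)  1101(✓)  1111(✓)
size-2^1 implicants → -000(✓)  -001(✓)  -011(✓)  -101(✓)  0-00(✓)  0-01(✓)  00-1(✓)  000-(✓)  01-0  010-(✓)  1-01(✓)  1-11(✓)  10-0(✓)  10-1(✓)  100-(✓)  101-(✓)  11-1(✓)
size-2^2 implicants → --01  -0-1  -00-  0-0-  1--1  10--
Unchecked terms (primes): --01, -0-1, -00-, 0-0-, 01-0, 1--1, 10--
Minterm coverage:
  m0 ⊆ -00-,0-0-
  m1 ⊆ --01,-0-1,-00-,0-0-
  m3 ⊆ -0-1 [E]
  m4 ⊆ 0-0-,01-0
  m5 ⊆ --01,0-0-
  m6 ⊆ 01-0 [E]
  m8 ⊆ -00-,10--
  m9 ⊆ --01,-0-1,-00-,1--1,10--
  m10 ⊆ 10-- [E]
  m11 ⊆ -0-1,1--1,10--
  m13 ⊆ --01,1--1
  m15 ⊆ 1--1 [E]
E = {-0-1, 01-0, 1--1, 10--}

NO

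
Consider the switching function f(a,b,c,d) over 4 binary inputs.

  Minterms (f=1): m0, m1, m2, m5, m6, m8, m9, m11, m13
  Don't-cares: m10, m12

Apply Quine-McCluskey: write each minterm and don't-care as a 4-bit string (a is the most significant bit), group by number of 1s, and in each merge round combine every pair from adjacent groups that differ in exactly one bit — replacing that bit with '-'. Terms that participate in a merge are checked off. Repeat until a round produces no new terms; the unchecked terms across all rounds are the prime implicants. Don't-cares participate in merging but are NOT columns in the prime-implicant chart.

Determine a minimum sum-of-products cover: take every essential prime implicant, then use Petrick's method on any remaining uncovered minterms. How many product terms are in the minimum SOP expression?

size-2^0 implicants → 0000(✓)  0001(✓)  0010(✓)  0101(✓)  0110(✓)  1000(✓)  1001(✓)  1010(✓)  1011(✓)  1100(✓)  1101(✓)
size-2^1 implicants → -000(✓)  -001(✓)  -010(✓)  -101(✓)  0-01(✓)  0-10  00-0(✓)  000-(✓)  1-00(✓)  1-01(✓)  10-0(✓)  10-1(✓)  100-(✓)  101-(✓)  110-(✓)
size-2^2 implicants → --01  -0-0  -00-  1-0-  10--
Unchecked terms (primes): --01, -0-0, -00-, 0-10, 1-0-, 10--
Minterm coverage:
  m0 ⊆ -0-0,-00-
  m1 ⊆ --01,-00-
  m2 ⊆ -0-0,0-10
  m5 ⊆ --01 [E]
  m6 ⊆ 0-10 [E]
  m8 ⊆ -0-0,-00-,1-0-,10--
  m9 ⊆ --01,-00-,1-0-,10--
  m11 ⊆ 10-- [E]
  m13 ⊆ --01,1-0-
E = {--01, 0-10, 10--}
Petrick residual → -0-0
Cover = c'd + b'd' + a'cd' + ab'  |cover|=4

4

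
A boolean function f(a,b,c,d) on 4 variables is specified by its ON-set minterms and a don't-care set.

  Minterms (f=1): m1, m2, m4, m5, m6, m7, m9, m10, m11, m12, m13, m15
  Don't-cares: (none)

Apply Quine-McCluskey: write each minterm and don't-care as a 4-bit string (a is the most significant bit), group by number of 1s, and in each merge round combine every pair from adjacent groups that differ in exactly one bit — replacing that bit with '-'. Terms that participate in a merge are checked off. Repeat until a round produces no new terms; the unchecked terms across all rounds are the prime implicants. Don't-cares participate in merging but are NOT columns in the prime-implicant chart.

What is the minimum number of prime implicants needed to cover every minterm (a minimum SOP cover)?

5

[col 0] 0001*, 0010*, 0100*, 0101*, 0110*, 0111*, 1001*, 1010*, 1011*, 1100*, 1101*, 1111*
[col 1] -001*, -010, -100*, -101*, -111*, 0-01*, 0-10, 01-0*, 01-1*, 010-*, 011-*, 1-01*, 1-11*, 10-1*, 101-, 11-1*, 110-*
[col 2] --01, -1-1, -10-, 01--, 1--1
Prime implicants: --01, -010, -1-1, -10-, 0-10, 01--, 1--1, 101-
PI chart (minterm → PIs covering it):
  1 | --01  (sole → essential)
  2 | -010,0-10
  4 | -10-,01--
  5 | --01,-1-1,-10-,01--
  6 | 0-10,01--
  7 | -1-1,01--
  9 | --01,1--1
  10 | -010,101-
  11 | 1--1,101-
  12 | -10-  (sole → essential)
  13 | --01,-1-1,-10-,1--1
  15 | -1-1,1--1
Essential prime implicants: --01, -10-
Petrick residual → -010, 01--, 1--1
Minimum SOP uses 5 PIs: c'd + b'cd' + bc' + a'b + ad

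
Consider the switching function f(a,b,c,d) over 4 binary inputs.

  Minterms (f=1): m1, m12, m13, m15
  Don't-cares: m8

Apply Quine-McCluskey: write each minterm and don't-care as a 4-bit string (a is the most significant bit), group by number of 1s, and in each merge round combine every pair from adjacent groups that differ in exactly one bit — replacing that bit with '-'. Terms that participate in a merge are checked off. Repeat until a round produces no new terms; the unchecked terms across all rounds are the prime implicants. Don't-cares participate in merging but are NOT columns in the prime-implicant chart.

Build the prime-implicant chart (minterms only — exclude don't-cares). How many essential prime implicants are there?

2

Round 0: 0001 1000✓ 1100✓ 1101✓ 1111✓
Round 1: 1-00 11-1 110-
PIs = {0001, 1-00, 11-1, 110-}
Coverage chart:
  m1: 0001 ←essential
  m12: 1-00,110-
  m13: 11-1,110-
  m15: 11-1 ←essential
Essential: 0001, 11-1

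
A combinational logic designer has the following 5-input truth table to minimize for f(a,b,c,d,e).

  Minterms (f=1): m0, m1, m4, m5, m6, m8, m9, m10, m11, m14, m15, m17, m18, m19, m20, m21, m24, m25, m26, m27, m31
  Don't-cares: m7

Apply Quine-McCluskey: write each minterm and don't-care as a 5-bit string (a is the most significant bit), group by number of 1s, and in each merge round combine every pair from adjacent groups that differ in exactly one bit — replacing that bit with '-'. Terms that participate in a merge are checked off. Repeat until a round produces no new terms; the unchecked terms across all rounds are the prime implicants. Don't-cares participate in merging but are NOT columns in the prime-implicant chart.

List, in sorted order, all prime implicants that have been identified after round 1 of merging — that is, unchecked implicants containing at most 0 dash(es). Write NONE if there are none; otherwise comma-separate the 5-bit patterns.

NONE

size-2^0 implicants → 00000(✓)  00001(✓)  00100(✓)  00101(✓)  00110(✓)  00111(✓)  01000(✓)  01001(✓)  01010(✓)  01011(✓)  01110(✓)  01111(✓)  10001(✓)  10010(✓)  10011(✓)  10100(✓)  10101(✓)  11000(✓)  11001(✓)  11010(✓)  11011(✓)  11111(✓)
size-2^1 implicants → -0001(✓)  -0100(✓)  -0101(✓)  -1000(✓)  -1001(✓)  -1010(✓)  -1011(✓)  -1111(✓)  0-000(✓)  0-001(✓)  0-110(✓)  0-111(✓)  00-00(✓)  00-01(✓)  0000-(✓)  001-0(✓)  001-1(✓)  0010-(✓)  0011-(✓)  01-10(✓)  01-11(✓)  010-0(✓)  010-1(✓)  0100-(✓)  0101-(✓)  0111-(✓)  1-001(✓)  1-010(✓)  1-011(✓)  10-01(✓)  100-1(✓)  1001-(✓)  1010-(✓)  11-11(✓)  110-0(✓)  110-1(✓)  1100-(✓)  1101-(✓)
size-2^2 implicants → --001  -0-01  -010-  -1-11  -10-0(✓)  -10-1(✓)  -100-(✓)  -101-(✓)  0-00-  0-11-  00-0-  001--  01-1-  010--(✓)  1-0-1  1-01-  110--(✓)
size-2^3 implicants → -10--
Unchecked terms (primes): --001, -0-01, -010-, -1-11, -10--, 0-00-, 0-11-, 00-0-, 001--, 01-1-, 1-0-1, 1-01-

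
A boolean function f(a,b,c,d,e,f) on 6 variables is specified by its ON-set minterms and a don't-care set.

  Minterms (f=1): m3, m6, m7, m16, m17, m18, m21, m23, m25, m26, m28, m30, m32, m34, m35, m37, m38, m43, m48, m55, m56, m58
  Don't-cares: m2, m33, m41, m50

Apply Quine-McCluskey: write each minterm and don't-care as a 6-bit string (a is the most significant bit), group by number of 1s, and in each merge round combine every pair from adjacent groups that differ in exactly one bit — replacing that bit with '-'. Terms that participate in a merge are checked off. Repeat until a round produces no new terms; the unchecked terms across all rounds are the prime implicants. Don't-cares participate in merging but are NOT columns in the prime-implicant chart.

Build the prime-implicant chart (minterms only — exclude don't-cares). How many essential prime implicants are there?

[col 0] 000010*, 000011*, 000110*, 000111*, 010000*, 010001*, 010010*, 010101*, 010111*, 011001*, 011010*, 011100*, 011110*, 100000*, 100001*, 100010*, 100011*, 100101*, 100110*, 101001*, 101011*, 110000*, 110010*, 110111*, 111000*, 111010*
[col 1] -00010*, -00011*, -00110*, -10000*, -10010*, -10111, -11010*, 0-0010*, 0-0111, 000-10*, 000-11*, 00001-*, 00011-*, 01-001, 01-010*, 010-01, 0100-0*, 01000-, 0101-1, 011-10, 0111-0, 1-0000*, 1-0010*, 10-001*, 10-011*, 100-01, 100-10*, 1000-0*, 1000-1*, 10000-*, 10001-*, 1010-1*, 11-000*, 11-010*, 1100-0*, 1110-0*
[col 2] --0010, -00-10, -0001-, -1-010, -100-0, 000-1-, 1-00-0, 10-0-1, 1000--, 11-0-0
Prime implicants: --0010, -00-10, -0001-, -1-010, -100-0, -10111, 0-0111, 000-1-, 01-001, 010-01, 01000-, 0101-1, 011-10, 0111-0, 1-00-0, 10-0-1, 100-01, 1000--, 11-0-0
PI chart (minterm → PIs covering it):
  3 | -0001-,000-1-
  6 | -00-10,000-1-
  7 | 0-0111,000-1-
  16 | -100-0,01000-
  17 | 01-001,010-01,01000-
  18 | --0010,-1-010,-100-0
  21 | 010-01,0101-1
  23 | -10111,0-0111,0101-1
  25 | 01-001  (sole → essential)
  26 | -1-010,011-10
  28 | 0111-0  (sole → essential)
  30 | 011-10,0111-0
  32 | 1-00-0,1000--
  34 | --0010,-00-10,-0001-,1-00-0,1000--
  35 | -0001-,10-0-1,1000--
  37 | 100-01  (sole → essential)
  38 | -00-10  (sole → essential)
  43 | 10-0-1  (sole → essential)
  48 | -100-0,1-00-0,11-0-0
  55 | -10111  (sole → essential)
  56 | 11-0-0  (sole → essential)
  58 | -1-010,11-0-0
Essential prime implicants: -00-10, -10111, 01-001, 0111-0, 10-0-1, 100-01, 11-0-0

7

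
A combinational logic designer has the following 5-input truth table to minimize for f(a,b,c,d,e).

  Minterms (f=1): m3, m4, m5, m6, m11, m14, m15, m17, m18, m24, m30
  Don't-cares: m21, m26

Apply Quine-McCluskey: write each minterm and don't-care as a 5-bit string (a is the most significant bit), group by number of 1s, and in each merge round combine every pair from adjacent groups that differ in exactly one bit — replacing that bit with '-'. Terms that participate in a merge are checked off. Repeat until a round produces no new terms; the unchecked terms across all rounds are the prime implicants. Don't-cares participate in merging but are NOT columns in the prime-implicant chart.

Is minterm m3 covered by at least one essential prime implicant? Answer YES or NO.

YES

size-2^0 implicants → 00011(✓)  00100(✓)  00101(✓)  00110(✓)  01011(✓)  01110(✓)  01111(✓)  10001(✓)  10010(✓)  10101(✓)  11000(✓)  11010(✓)  11110(✓)
size-2^1 implicants → -0101  -1110  0-011  0-110  001-0  0010-  01-11  0111-  1-010  10-01  11-10  110-0
Unchecked terms (primes): -0101, -1110, 0-011, 0-110, 001-0, 0010-, 01-11, 0111-, 1-010, 10-01, 11-10, 110-0
Minterm coverage:
  m3 ⊆ 0-011 [E]
  m4 ⊆ 001-0,0010-
  m5 ⊆ -0101,0010-
  m6 ⊆ 0-110,001-0
  m11 ⊆ 0-011,01-11
  m14 ⊆ -1110,0-110,0111-
  m15 ⊆ 01-11,0111-
  m17 ⊆ 10-01 [E]
  m18 ⊆ 1-010 [E]
  m24 ⊆ 110-0 [E]
  m30 ⊆ -1110,11-10
E = {0-011, 1-010, 10-01, 110-0}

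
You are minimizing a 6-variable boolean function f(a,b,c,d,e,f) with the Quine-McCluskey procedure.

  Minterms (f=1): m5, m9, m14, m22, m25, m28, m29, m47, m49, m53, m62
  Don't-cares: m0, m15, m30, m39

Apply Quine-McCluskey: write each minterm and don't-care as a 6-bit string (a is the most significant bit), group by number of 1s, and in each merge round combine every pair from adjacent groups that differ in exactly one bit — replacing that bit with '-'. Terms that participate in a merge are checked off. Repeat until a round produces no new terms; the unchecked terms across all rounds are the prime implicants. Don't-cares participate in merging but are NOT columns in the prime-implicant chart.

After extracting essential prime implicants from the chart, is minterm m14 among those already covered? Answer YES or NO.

NO

size-2^0 implicants → 000000  000101  001001(✓)  001110(✓)  001111(✓)  010110(✓)  011001(✓)  011100(✓)  011101(✓)  011110(✓)  100111(✓)  101111(✓)  110001(✓)  110101(✓)  111110(✓)
size-2^1 implicants → -01111  -11110  0-1001  0-1110  00111-  01-110  011-01  0111-0  01110-  10-111  110-01
Unchecked terms (primes): -01111, -11110, 0-1001, 0-1110, 000000, 000101, 00111-, 01-110, 011-01, 0111-0, 01110-, 10-111, 110-01
Minterm coverage:
  m5 ⊆ 000101 [E]
  m9 ⊆ 0-1001 [E]
  m14 ⊆ 0-1110,00111-
  m22 ⊆ 01-110 [E]
  m25 ⊆ 0-1001,011-01
  m28 ⊆ 0111-0,01110-
  m29 ⊆ 011-01,01110-
  m47 ⊆ -01111,10-111
  m49 ⊆ 110-01 [E]
  m53 ⊆ 110-01 [E]
  m62 ⊆ -11110 [E]
E = {-11110, 0-1001, 000101, 01-110, 110-01}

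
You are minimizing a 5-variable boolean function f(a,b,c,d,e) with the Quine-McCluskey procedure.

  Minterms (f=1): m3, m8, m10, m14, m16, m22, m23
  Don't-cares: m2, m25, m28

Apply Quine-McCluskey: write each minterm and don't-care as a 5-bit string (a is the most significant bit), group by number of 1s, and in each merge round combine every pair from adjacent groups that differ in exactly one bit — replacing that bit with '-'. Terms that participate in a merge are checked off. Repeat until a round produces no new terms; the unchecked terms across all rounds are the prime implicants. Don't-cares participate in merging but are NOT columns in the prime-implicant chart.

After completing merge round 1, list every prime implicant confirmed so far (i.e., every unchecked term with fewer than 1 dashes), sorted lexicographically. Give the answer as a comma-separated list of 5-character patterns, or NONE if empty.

10000, 11001, 11100

size-2^0 implicants → 00010(✓)  00011(✓)  01000(✓)  01010(✓)  01110(✓)  10000  10110(✓)  10111(✓)  11001  11100
size-2^1 implicants → 0-010  0001-  01-10  010-0  1011-
Unchecked terms (primes): 0-010, 0001-, 01-10, 010-0, 10000, 1011-, 11001, 11100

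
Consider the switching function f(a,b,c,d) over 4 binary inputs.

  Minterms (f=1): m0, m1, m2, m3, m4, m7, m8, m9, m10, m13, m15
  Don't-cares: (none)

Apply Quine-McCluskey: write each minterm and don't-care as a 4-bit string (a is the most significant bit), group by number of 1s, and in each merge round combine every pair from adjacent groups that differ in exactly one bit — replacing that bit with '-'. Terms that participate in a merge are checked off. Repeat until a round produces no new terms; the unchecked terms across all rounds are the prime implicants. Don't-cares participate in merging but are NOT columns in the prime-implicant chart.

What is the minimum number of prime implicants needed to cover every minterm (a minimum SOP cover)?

size-2^0 implicants → 0000(✓)  0001(✓)  0010(✓)  0011(✓)  0100(✓)  0111(✓)  1000(✓)  1001(✓)  1010(✓)  1101(✓)  1111(✓)
size-2^1 implicants → -000(✓)  -001(✓)  -010(✓)  -111  0-00  0-11  00-0(✓)  00-1(✓)  000-(✓)  001-(✓)  1-01  10-0(✓)  100-(✓)  11-1
size-2^2 implicants → -0-0  -00-  00--
Unchecked terms (primes): -0-0, -00-, -111, 0-00, 0-11, 00--, 1-01, 11-1
Minterm coverage:
  m0 ⊆ -0-0,-00-,0-00,00--
  m1 ⊆ -00-,00--
  m2 ⊆ -0-0,00--
  m3 ⊆ 0-11,00--
  m4 ⊆ 0-00 [E]
  m7 ⊆ -111,0-11
  m8 ⊆ -0-0,-00-
  m9 ⊆ -00-,1-01
  m10 ⊆ -0-0 [E]
  m13 ⊆ 1-01,11-1
  m15 ⊆ -111,11-1
E = {-0-0, 0-00}
Petrick residual → -00-, 0-11, 11-1
Cover = b'd' + b'c' + a'c'd' + a'cd + abd  |cover|=5

5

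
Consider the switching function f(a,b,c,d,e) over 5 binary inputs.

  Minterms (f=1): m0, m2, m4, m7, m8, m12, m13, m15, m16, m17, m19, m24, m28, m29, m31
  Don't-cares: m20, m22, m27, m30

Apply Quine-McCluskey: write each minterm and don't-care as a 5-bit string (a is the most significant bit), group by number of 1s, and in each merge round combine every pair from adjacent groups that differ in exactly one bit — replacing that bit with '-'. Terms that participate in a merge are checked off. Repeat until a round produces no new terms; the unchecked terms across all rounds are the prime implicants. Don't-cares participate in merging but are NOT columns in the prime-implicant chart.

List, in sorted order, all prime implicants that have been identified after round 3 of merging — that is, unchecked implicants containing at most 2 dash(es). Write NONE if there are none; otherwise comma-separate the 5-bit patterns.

size-2^0 implicants → 00000(✓)  00010(✓)  00100(✓)  00111(✓)  01000(✓)  01100(✓)  01101(✓)  01111(✓)  10000(✓)  10001(✓)  10011(✓)  10100(✓)  10110(✓)  11000(✓)  11011(✓)  11100(✓)  11101(✓)  11110(✓)  11111(✓)
size-2^1 implicants → -0000(✓)  -0100(✓)  -1000(✓)  -1100(✓)  -1101(✓)  -1111(✓)  0-000(✓)  0-100(✓)  0-111  00-00(✓)  000-0  01-00(✓)  011-1(✓)  0110-(✓)  1-000(✓)  1-011  1-100(✓)  1-110(✓)  10-00(✓)  100-1  1000-  101-0(✓)  11-00(✓)  11-11  111-0(✓)  111-1(✓)  1110-(✓)  1111-(✓)
size-2^2 implicants → --000(✓)  --100(✓)  -0-00(✓)  -1-00(✓)  -11-1  -110-  0--00(✓)  1--00(✓)  1-1-0  111--
size-2^3 implicants → ---00
Unchecked terms (primes): ---00, -11-1, -110-, 0-111, 000-0, 1-011, 1-1-0, 100-1, 1000-, 11-11, 111--

-11-1, -110-, 0-111, 000-0, 1-011, 1-1-0, 100-1, 1000-, 11-11, 111--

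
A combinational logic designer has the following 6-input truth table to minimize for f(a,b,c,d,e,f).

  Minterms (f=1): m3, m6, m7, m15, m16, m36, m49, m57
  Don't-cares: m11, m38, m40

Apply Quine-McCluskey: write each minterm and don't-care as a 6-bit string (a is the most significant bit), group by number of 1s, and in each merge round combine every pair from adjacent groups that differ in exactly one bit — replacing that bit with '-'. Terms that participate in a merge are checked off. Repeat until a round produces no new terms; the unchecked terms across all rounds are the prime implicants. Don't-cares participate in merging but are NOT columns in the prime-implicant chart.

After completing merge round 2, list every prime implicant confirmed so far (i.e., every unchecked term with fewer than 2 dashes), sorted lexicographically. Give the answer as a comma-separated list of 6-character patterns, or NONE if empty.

[col 0] 000011*, 000110*, 000111*, 001011*, 001111*, 010000, 100100*, 100110*, 101000, 110001*, 111001*
[col 1] -00110, 00-011*, 00-111*, 000-11*, 00011-, 001-11*, 1001-0, 11-001
[col 2] 00--11
Prime implicants: -00110, 00--11, 00011-, 010000, 1001-0, 101000, 11-001

-00110, 00011-, 010000, 1001-0, 101000, 11-001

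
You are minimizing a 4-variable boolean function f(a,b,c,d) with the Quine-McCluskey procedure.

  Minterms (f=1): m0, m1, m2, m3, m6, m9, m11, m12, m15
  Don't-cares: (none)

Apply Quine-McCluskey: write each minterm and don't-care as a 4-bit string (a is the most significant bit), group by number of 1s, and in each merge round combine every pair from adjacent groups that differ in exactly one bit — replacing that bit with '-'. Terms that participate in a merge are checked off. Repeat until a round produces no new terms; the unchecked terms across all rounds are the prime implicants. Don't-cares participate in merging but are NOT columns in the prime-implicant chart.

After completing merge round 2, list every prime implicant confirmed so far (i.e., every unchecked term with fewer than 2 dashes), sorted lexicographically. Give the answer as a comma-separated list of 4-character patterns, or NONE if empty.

0-10, 1-11, 1100

Round 0: 0000✓ 0001✓ 0010✓ 0011✓ 0110✓ 1001✓ 1011✓ 1100 1111✓
Round 1: -001✓ -011✓ 0-10 00-0✓ 00-1✓ 000-✓ 001-✓ 1-11 10-1✓
Round 2: -0-1 00--
PIs = {-0-1, 0-10, 00--, 1-11, 1100}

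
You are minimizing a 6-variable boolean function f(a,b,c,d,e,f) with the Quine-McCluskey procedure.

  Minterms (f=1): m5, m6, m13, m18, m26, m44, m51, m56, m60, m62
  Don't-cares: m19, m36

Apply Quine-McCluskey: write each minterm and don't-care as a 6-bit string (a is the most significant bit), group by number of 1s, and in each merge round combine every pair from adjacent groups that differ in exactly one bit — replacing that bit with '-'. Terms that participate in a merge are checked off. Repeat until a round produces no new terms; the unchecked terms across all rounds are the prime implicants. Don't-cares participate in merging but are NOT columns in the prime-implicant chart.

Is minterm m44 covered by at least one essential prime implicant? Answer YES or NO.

Round 0: 000101✓ 000110 001101✓ 010010✓ 010011✓ 011010✓ 100100✓ 101100✓ 110011✓ 111000✓ 111100✓ 111110✓
Round 1: -10011 00-101 01-010 01001- 1-1100 10-100 111-00 1111-0
PIs = {-10011, 00-101, 000110, 01-010, 01001-, 1-1100, 10-100, 111-00, 1111-0}
Coverage chart:
  m5: 00-101 ←essential
  m6: 000110 ←essential
  m13: 00-101 ←essential
  m18: 01-010,01001-
  m26: 01-010 ←essential
  m44: 1-1100,10-100
  m51: -10011 ←essential
  m56: 111-00 ←essential
  m60: 1-1100,111-00,1111-0
  m62: 1111-0 ←essential
Essential: -10011, 00-101, 000110, 01-010, 111-00, 1111-0

NO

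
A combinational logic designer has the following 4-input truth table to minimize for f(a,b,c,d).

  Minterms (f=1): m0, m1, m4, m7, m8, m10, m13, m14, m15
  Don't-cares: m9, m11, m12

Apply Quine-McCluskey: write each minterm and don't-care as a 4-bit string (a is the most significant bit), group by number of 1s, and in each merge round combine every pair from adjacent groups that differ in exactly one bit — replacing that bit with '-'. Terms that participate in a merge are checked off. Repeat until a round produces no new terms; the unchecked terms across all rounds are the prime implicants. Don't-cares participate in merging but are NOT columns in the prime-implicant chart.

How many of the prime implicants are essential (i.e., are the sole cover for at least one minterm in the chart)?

[col 0] 0000*, 0001*, 0100*, 0111*, 1000*, 1001*, 1010*, 1011*, 1100*, 1101*, 1110*, 1111*
[col 1] -000*, -001*, -100*, -111, 0-00*, 000-*, 1-00*, 1-01*, 1-10*, 1-11*, 10-0*, 10-1*, 100-*, 101-*, 11-0*, 11-1*, 110-*, 111-*
[col 2] --00, -00-, 1--0*, 1--1*, 1-0-*, 1-1-*, 10--*, 11--*
[col 3] 1---
Prime implicants: --00, -00-, -111, 1---
PI chart (minterm → PIs covering it):
  0 | --00,-00-
  1 | -00-  (sole → essential)
  4 | --00  (sole → essential)
  7 | -111  (sole → essential)
  8 | --00,-00-,1---
  10 | 1---  (sole → essential)
  13 | 1---  (sole → essential)
  14 | 1---  (sole → essential)
  15 | -111,1---
Essential prime implicants: --00, -00-, -111, 1---

4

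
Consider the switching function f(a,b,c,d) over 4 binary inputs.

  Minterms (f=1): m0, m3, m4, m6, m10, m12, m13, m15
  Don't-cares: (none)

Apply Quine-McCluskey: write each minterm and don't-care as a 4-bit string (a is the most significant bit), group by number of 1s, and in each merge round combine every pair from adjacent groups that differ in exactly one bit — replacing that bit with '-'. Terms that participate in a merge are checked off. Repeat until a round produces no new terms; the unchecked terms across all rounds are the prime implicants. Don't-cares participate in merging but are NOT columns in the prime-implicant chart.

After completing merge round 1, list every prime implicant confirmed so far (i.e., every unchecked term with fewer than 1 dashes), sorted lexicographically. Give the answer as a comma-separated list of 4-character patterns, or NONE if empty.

0011, 1010

[col 0] 0000*, 0011, 0100*, 0110*, 1010, 1100*, 1101*, 1111*
[col 1] -100, 0-00, 01-0, 11-1, 110-
Prime implicants: -100, 0-00, 0011, 01-0, 1010, 11-1, 110-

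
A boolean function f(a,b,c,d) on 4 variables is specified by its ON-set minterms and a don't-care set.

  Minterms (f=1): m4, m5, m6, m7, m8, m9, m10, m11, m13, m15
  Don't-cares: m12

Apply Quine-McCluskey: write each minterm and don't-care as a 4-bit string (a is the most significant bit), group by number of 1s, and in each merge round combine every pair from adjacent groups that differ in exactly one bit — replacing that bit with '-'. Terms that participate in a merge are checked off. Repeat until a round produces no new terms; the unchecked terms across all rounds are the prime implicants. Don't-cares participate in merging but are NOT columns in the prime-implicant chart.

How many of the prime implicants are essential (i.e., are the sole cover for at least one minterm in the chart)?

2

size-2^0 implicants → 0100(✓)  0101(✓)  0110(✓)  0111(✓)  1000(✓)  1001(✓)  1010(✓)  1011(✓)  1100(✓)  1101(✓)  1111(✓)
size-2^1 implicants → -100(✓)  -101(✓)  -111(✓)  01-0(✓)  01-1(✓)  010-(✓)  011-(✓)  1-00(✓)  1-01(✓)  1-11(✓)  10-0(✓)  10-1(✓)  100-(✓)  101-(✓)  11-1(✓)  110-(✓)
size-2^2 implicants → -1-1  -10-  01--  1--1  1-0-  10--
Unchecked terms (primes): -1-1, -10-, 01--, 1--1, 1-0-, 10--
Minterm coverage:
  m4 ⊆ -10-,01--
  m5 ⊆ -1-1,-10-,01--
  m6 ⊆ 01-- [E]
  m7 ⊆ -1-1,01--
  m8 ⊆ 1-0-,10--
  m9 ⊆ 1--1,1-0-,10--
  m10 ⊆ 10-- [E]
  m11 ⊆ 1--1,10--
  m13 ⊆ -1-1,-10-,1--1,1-0-
  m15 ⊆ -1-1,1--1
E = {01--, 10--}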